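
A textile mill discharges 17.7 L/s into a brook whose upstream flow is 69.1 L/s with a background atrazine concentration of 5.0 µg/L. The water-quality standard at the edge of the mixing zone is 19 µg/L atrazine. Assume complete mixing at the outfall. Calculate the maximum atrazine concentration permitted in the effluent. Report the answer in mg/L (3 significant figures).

0.0737 mg/L

17.7 L/s = 0.0177 m³/s.
69.1 L/s = 0.0691 m³/s.
5.0 µg/L = 0.005 mg/L.
19 µg/L = 0.019 mg/L.
Mass balance: 0.019·0.0868 = 0.0177·Cₑ + 0.0691·0.005.
Cₑ = (0.001649 − 0.0003455) / 0.0177 = 0.07366 mg/L.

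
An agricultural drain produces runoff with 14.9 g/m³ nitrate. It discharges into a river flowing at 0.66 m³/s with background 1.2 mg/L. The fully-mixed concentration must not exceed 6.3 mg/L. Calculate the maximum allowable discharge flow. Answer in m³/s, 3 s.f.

0.391 m³/s

Mass balance at complete mixing: C_std·(Q_w + Q_r) = Q_w·C_e + Q_r·C_b.
Rearranging, Q_w = Q_r·(C_std − C_b)/(C_e − C_std) = 0.66·(6.3 − 1.2) / (14.9 − 6.3) = 0.3914 m³/s.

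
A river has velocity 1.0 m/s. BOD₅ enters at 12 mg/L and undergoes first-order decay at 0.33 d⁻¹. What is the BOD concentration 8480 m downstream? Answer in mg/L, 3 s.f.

Travel time t = 8480 m / 1.0 m/s = 8480/1.0 = 8480 s = 0.09815 d.
First-order decay: C = 12·exp(−0.33·0.09815) = 12·0.9681 = 11.62 mg/L.

11.6 mg/L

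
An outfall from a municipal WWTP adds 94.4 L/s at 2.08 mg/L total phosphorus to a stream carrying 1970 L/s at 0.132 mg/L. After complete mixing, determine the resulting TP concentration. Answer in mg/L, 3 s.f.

94.4 L/s = 0.0944 m³/s.
1970 L/s = 1.97 m³/s.
Conservation of mass across the mixing zone: C = (0.0944·2.08 + 1.97·0.132) / (0.0944 + 1.97) = 0.4564/2.064 = 0.2211 mg/L.

0.221 mg/L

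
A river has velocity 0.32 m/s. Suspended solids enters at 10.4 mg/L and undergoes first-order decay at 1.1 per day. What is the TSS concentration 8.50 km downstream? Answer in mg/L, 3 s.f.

Travel time t = 8.50 km / 0.32 m/s = 8500/0.32 = 2.656e+04 s = 0.3074 d.
First-order decay: C = 10.4·exp(−1.1·0.3074) = 10.4·0.7131 = 7.416 mg/L.

7.42 mg/L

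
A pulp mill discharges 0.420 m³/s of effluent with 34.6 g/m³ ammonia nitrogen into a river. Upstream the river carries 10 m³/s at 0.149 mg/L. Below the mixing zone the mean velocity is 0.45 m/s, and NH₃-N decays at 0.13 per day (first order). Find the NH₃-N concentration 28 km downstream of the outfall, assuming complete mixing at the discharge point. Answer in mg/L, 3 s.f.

1.40 mg/L

After complete mixing, C₀ = (0.42·34.6 + 10·0.149) / 10.42 = 1.538 mg/L.
Travel time t = 2.8e+04 m / 0.45 m/s = 6.222e+04 s = 0.7202 d.
C = 1.538·exp(−0.13·0.7202) = 1.538·0.9106 = 1.4 mg/L.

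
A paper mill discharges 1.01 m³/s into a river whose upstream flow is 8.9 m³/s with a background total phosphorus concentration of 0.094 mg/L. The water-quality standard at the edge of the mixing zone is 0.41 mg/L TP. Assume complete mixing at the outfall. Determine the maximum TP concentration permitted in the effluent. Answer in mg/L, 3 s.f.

3.19 mg/L

Mass balance: 0.41·9.91 = 1.01·Cₑ + 8.9·0.094.
Cₑ = (4.063 − 0.8366) / 1.01 = 3.195 mg/L.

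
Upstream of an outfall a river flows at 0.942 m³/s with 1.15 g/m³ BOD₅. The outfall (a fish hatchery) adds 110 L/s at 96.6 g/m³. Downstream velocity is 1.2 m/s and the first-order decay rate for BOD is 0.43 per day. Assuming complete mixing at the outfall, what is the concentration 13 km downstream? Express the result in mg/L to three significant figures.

110 L/s = 0.11 m³/s.
After complete mixing, C₀ = (0.11·96.6 + 0.942·1.15) / 1.052 = 11.13 mg/L.
Travel time t = 1.3e+04 m / 1.2 m/s = 1.083e+04 s = 0.1254 d.
C = 11.13·exp(−0.43·0.1254) = 11.13·0.9475 = 10.55 mg/L.

10.5 mg/L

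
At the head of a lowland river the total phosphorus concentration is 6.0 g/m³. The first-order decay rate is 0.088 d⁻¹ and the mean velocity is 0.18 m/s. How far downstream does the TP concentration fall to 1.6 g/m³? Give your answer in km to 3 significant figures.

From C = C₀·e^(−kt), t = ln(C₀/C)/k = ln(6.0/1.6)/0.088 = 1.322/0.088 = 15.02 d.
Distance = v·t = 0.18 m/s × 1.298e+06 s = 2.336e+05 m = 233.6 km.

234 km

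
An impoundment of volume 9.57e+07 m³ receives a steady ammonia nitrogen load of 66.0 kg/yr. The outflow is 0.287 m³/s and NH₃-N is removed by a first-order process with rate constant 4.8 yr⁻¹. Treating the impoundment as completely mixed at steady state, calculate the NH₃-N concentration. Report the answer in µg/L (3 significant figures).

0.141 µg/L

Outflow Q = 0.287 m³/s × 3.156e+07 s/yr = 9.057e+06 m³/yr.
Steady-state CSTR mass balance: W = Q·C + k·V·C, so C = W/(Q + kV).
Q + kV = 9.057e+06 + 4.8·9.57e+07 = 4.684e+08 m³/yr.
C = 66.0/4.684e+08 = 1.409e-07 kg/m³ = 0.0001409 mg/L = 0.1409 µg/L.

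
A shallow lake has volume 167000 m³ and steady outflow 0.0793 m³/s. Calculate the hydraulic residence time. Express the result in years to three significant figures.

Q = 0.0793 m³/s × 3.156e+07 s/yr = 2.503e+06 m³/yr.
Hydraulic residence time τ = V/Q = 167000/2.503e+06 = 0.06673 yr.

0.0667 yr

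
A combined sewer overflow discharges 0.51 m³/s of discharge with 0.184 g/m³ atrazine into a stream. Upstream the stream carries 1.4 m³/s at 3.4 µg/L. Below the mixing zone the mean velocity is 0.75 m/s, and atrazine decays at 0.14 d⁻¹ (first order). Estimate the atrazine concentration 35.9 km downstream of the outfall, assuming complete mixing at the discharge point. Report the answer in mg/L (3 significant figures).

0.0478 mg/L

3.4 µg/L = 0.0034 mg/L.
After complete mixing, C₀ = (0.51·0.184 + 1.4·0.0034) / 1.91 = 0.05162 mg/L.
Travel time t = 3.59e+04 m / 0.75 m/s = 4.787e+04 s = 0.554 d.
C = 0.05162·exp(−0.14·0.554) = 0.05162·0.9254 = 0.04777 mg/L.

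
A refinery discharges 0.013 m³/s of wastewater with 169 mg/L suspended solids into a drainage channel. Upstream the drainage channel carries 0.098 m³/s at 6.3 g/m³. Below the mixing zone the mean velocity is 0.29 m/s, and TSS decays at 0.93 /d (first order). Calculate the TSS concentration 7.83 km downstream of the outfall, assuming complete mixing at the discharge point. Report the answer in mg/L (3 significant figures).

After complete mixing, C₀ = (0.013·169 + 0.098·6.3) / 0.111 = 25.35 mg/L.
Travel time t = 7830 m / 0.29 m/s = 2.7e+04 s = 0.3125 d.
C = 25.35·exp(−0.93·0.3125) = 25.35·0.7478 = 18.96 mg/L.

19.0 mg/L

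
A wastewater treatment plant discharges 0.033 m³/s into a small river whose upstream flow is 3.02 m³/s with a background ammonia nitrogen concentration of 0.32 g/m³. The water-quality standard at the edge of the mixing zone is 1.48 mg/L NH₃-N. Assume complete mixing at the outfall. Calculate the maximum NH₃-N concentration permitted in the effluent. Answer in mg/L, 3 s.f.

Mass balance: 1.48·3.053 = 0.033·Cₑ + 3.02·0.32.
Cₑ = (4.518 − 0.9664) / 0.033 = 107.6 mg/L.

108 mg/L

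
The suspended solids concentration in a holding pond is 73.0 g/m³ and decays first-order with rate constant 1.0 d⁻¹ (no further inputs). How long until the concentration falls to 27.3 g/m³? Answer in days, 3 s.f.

t = ln(C₀/C)/k = ln(73.0/27.3)/1.0 = 0.9836/1.0 = 0.9836 d.

0.984 d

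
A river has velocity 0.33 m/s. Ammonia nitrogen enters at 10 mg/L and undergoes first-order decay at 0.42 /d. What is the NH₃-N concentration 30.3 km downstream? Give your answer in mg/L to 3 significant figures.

Travel time t = 30.3 km / 0.33 m/s = 3.03e+04/0.33 = 9.182e+04 s = 1.063 d.
First-order decay: C = 10·exp(−0.42·1.063) = 10·0.64 = 6.4 mg/L.

6.40 mg/L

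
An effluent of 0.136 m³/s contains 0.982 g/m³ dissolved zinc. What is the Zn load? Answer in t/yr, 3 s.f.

Mass flux = Q·C = 0.136 m³/s × 0.982 g/m³ = 0.1336 g/s.
= 0.1336 g/s × 31.56 = 4.215 t/yr.

4.21 t/yr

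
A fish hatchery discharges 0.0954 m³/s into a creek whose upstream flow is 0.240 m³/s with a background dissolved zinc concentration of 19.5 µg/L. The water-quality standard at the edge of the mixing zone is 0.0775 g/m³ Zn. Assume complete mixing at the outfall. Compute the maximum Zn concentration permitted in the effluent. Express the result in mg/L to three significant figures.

0.223 mg/L

19.5 µg/L = 0.0195 mg/L.
Mass balance: 0.0775·0.3354 = 0.0954·Cₑ + 0.24·0.0195.
Cₑ = (0.02599 − 0.00468) / 0.0954 = 0.2234 mg/L.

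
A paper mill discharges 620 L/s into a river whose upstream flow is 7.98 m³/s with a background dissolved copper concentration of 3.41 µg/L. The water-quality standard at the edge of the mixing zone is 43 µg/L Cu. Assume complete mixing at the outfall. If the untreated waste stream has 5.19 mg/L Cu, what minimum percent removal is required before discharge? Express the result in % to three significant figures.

620 L/s = 0.62 m³/s.
3.41 µg/L = 0.00341 mg/L.
43 µg/L = 0.043 mg/L.
Mass balance: 0.043·8.6 = 0.62·Cₑ + 7.98·0.00341.
Cₑ = (0.3698 − 0.02721) / 0.62 = 0.5526 mg/L.
Required removal = 1 − 0.5526/5.19 = 89.35 %.

89.4 %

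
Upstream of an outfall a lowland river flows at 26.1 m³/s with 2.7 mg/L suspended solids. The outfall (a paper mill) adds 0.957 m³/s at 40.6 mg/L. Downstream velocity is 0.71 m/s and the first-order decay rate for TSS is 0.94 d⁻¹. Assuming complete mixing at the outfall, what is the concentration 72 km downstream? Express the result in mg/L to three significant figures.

After complete mixing, C₀ = (0.957·40.6 + 26.1·2.7) / 27.06 = 4.041 mg/L.
Travel time t = 7.2e+04 m / 0.71 m/s = 1.014e+05 s = 1.174 d.
C = 4.041·exp(−0.94·1.174) = 4.041·0.3318 = 1.341 mg/L.

1.34 mg/L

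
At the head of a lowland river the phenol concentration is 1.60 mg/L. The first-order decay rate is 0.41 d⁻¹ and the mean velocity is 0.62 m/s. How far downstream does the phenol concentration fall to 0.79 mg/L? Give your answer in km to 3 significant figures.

From C = C₀·e^(−kt), t = ln(C₀/C)/k = ln(1.60/0.79)/0.41 = 0.7057/0.41 = 1.721 d.
Distance = v·t = 0.62 m/s × 1.487e+05 s = 9.221e+04 m = 92.21 km.

92.2 km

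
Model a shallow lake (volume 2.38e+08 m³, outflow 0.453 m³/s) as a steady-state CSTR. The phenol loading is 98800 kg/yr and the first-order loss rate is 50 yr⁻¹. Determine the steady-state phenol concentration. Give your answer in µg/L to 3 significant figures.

Outflow Q = 0.453 m³/s × 3.156e+07 s/yr = 1.43e+07 m³/yr.
Steady-state CSTR mass balance: W = Q·C + k·V·C, so C = W/(Q + kV).
Q + kV = 1.43e+07 + 50·2.38e+08 = 1.191e+10 m³/yr.
C = 98800/1.191e+10 = 8.293e-06 kg/m³ = 0.008293 mg/L = 8.293 µg/L.

8.29 µg/L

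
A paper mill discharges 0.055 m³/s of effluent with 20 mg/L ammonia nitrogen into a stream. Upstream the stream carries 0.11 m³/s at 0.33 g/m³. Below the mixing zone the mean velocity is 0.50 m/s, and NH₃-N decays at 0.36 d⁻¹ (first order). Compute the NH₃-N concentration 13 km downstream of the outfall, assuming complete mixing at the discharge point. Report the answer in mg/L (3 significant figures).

6.18 mg/L

After complete mixing, C₀ = (0.055·20 + 0.11·0.33) / 0.165 = 6.887 mg/L.
Travel time t = 1.3e+04 m / 0.50 m/s = 2.6e+04 s = 0.3009 d.
C = 6.887·exp(−0.36·0.3009) = 6.887·0.8973 = 6.18 mg/L.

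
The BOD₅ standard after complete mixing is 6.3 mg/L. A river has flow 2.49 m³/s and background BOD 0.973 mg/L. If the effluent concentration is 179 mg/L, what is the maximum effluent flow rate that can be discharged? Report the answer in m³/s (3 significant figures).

Mass balance at complete mixing: C_std·(Q_w + Q_r) = Q_w·C_e + Q_r·C_b.
Rearranging, Q_w = Q_r·(C_std − C_b)/(C_e − C_std) = 2.49·(6.3 − 0.973) / (179 − 6.3) = 0.07681 m³/s.

0.0768 m³/s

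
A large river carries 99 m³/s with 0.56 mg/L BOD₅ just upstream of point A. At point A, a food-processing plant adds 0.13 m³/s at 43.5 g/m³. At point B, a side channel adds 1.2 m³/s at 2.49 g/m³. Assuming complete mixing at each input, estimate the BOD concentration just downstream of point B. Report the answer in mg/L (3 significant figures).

0.639 mg/L

After input A: C = (99·0.56 + 0.13·43.5) / 99.13 = 0.6163 mg/L.
After input B: C = (99.13·0.6163 + 1.2·2.49) / 100.3 = 0.6387 mg/L.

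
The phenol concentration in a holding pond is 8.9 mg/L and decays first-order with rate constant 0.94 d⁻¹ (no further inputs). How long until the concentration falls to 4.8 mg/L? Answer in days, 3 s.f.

t = ln(C₀/C)/k = ln(8.9/4.8)/0.94 = 0.6174/0.94 = 0.6568 d.

0.657 d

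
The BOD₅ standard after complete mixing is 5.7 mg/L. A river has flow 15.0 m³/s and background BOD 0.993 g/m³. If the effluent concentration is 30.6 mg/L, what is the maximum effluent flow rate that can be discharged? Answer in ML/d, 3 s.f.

Mass balance at complete mixing: C_std·(Q_w + Q_r) = Q_w·C_e + Q_r·C_b.
Rearranging, Q_w = Q_r·(C_std − C_b)/(C_e − C_std) = 15.0·(5.7 − 0.993) / (30.6 − 5.7) = 2.836 m³/s.
= 245 ML/d.

245 ML/d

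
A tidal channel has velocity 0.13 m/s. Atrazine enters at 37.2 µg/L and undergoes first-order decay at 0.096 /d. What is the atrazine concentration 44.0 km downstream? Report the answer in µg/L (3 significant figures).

25.5 µg/L

Travel time t = 44.0 km / 0.13 m/s = 4.4e+04/0.13 = 3.385e+05 s = 3.917 d.
First-order decay: C = 37.2·exp(−0.096·3.917) = 37.2·0.6866 = 25.54 µg/L.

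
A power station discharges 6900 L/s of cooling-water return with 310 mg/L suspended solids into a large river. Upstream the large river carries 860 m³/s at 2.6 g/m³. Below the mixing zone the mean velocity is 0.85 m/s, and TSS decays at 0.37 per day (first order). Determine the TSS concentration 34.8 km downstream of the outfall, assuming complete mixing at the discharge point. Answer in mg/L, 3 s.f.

6900 L/s = 6.9 m³/s.
After complete mixing, C₀ = (6.9·310 + 860·2.6) / 866.9 = 5.047 mg/L.
Travel time t = 3.48e+04 m / 0.85 m/s = 4.094e+04 s = 0.4739 d.
C = 5.047·exp(−0.37·0.4739) = 5.047·0.8392 = 4.235 mg/L.

4.24 mg/L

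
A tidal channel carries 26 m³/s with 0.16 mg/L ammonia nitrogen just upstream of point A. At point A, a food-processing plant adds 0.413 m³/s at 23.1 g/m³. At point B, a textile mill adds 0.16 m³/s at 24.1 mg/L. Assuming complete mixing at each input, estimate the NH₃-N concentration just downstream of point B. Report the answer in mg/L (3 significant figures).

0.661 mg/L

After input A: C = (26·0.16 + 0.413·23.1) / 26.41 = 0.5187 mg/L.
After input B: C = (26.41·0.5187 + 0.16·24.1) / 26.57 = 0.6607 mg/L.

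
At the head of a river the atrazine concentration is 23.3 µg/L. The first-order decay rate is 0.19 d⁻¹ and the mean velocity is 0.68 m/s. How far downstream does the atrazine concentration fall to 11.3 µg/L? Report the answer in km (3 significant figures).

224 km

From C = C₀·e^(−kt), t = ln(C₀/C)/k = ln(23.3/11.3)/0.19 = 0.7237/0.19 = 3.809 d.
Distance = v·t = 0.68 m/s × 3.291e+05 s = 2.238e+05 m = 223.8 km.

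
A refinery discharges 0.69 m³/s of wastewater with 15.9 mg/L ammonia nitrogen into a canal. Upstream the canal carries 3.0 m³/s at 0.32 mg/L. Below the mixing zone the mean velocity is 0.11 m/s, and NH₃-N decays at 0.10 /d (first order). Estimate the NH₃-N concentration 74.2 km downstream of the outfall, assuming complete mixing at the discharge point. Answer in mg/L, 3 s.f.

1.48 mg/L

After complete mixing, C₀ = (0.69·15.9 + 3·0.32) / 3.69 = 3.233 mg/L.
Travel time t = 7.42e+04 m / 0.11 m/s = 6.745e+05 s = 7.807 d.
C = 3.233·exp(−0.10·7.807) = 3.233·0.4581 = 1.481 mg/L.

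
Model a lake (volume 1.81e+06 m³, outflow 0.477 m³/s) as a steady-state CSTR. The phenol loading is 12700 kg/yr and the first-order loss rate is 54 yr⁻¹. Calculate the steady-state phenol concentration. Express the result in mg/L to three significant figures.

0.113 mg/L

Outflow Q = 0.477 m³/s × 3.156e+07 s/yr = 1.505e+07 m³/yr.
Steady-state CSTR mass balance: W = Q·C + k·V·C, so C = W/(Q + kV).
Q + kV = 1.505e+07 + 54·1.81e+06 = 1.128e+08 m³/yr.
C = 12700/1.128e+08 = 0.0001126 kg/m³ = 0.1126 mg/L.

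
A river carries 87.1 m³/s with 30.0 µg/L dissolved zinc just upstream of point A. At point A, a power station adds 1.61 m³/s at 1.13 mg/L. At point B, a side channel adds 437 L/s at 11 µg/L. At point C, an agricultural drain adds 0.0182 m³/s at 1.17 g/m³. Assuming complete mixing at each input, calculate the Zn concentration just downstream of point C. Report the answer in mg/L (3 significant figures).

0.0500 mg/L

30.0 µg/L = 0.03 mg/L.
After input A: C = (87.1·0.03 + 1.61·1.13) / 88.71 = 0.04996 mg/L.
437 L/s = 0.437 m³/s.
11 µg/L = 0.011 mg/L.
After input B: C = (88.71·0.04996 + 0.437·0.011) / 89.15 = 0.04977 mg/L.
After input C: C = (89.15·0.04977 + 0.0182·1.17) / 89.17 = 0.05 mg/L.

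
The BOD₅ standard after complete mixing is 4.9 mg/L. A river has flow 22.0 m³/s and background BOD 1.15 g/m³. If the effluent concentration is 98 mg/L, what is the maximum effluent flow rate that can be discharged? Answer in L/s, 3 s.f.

886 L/s

Mass balance at complete mixing: C_std·(Q_w + Q_r) = Q_w·C_e + Q_r·C_b.
Rearranging, Q_w = Q_r·(C_std − C_b)/(C_e − C_std) = 22.0·(4.9 − 1.15) / (98 − 4.9) = 0.8861 m³/s.
= 886.1 L/s.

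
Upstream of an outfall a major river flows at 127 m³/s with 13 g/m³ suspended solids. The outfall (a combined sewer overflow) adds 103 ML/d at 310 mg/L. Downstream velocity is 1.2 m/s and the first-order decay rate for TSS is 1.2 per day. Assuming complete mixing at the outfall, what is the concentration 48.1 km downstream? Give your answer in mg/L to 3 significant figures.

9.03 mg/L

103 ML/d = 1.192 m³/s.
After complete mixing, C₀ = (1.192·310 + 127·13) / 128.2 = 15.76 mg/L.
Travel time t = 4.81e+04 m / 1.2 m/s = 4.008e+04 s = 0.4639 d.
C = 15.76·exp(−1.2·0.4639) = 15.76·0.5731 = 9.033 mg/L.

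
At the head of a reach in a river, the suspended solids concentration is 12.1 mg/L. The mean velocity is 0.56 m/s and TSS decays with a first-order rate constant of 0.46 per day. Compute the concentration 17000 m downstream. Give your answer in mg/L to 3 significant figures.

10.3 mg/L

Travel time t = 17000 m / 0.56 m/s = 1.7e+04/0.56 = 3.036e+04 s = 0.3514 d.
First-order decay: C = 12.1·exp(−0.46·0.3514) = 12.1·0.8508 = 10.29 mg/L.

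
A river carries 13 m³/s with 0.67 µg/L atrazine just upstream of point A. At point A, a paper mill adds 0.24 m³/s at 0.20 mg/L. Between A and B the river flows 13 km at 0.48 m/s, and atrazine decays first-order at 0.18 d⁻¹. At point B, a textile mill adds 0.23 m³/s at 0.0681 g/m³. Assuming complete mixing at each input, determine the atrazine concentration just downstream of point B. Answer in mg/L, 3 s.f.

0.00514 mg/L

0.67 µg/L = 0.00067 mg/L.
After input A: C = (13·0.00067 + 0.24·0.2) / 13.24 = 0.004283 mg/L.
Over the 13 km reach to input B (t = 2.708e+04 s = 0.3135 d), decay gives C = 0.004283·exp(−0.18·0.3135) = 0.004048 mg/L.
After input B: C = (13.24·0.004048 + 0.23·0.0681) / 13.47 = 0.005142 mg/L.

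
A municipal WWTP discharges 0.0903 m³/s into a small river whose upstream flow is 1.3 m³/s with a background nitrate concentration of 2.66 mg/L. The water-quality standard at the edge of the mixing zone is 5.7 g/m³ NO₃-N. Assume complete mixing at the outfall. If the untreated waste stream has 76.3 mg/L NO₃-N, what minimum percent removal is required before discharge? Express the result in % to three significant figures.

Mass balance: 5.7·1.39 = 0.0903·Cₑ + 1.3·2.66.
Cₑ = (7.925 − 3.458) / 0.0903 = 49.47 mg/L.
Required removal = 1 − 49.47/76.3 = 35.17 %.

35.2 %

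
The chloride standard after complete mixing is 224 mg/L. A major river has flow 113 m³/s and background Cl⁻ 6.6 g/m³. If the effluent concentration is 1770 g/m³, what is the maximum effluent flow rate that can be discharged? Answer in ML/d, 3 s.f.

1370 ML/d

Mass balance at complete mixing: C_std·(Q_w + Q_r) = Q_w·C_e + Q_r·C_b.
Rearranging, Q_w = Q_r·(C_std − C_b)/(C_e − C_std) = 113·(224 − 6.6) / (1770 − 224) = 15.89 m³/s.
= 1373 ML/d.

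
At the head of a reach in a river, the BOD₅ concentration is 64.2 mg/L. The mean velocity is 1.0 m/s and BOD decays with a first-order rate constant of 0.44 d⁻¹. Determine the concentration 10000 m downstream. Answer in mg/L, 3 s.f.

Travel time t = 10000 m / 1.0 m/s = 1e+04/1.0 = 1e+04 s = 0.1157 d.
First-order decay: C = 64.2·exp(−0.44·0.1157) = 64.2·0.9503 = 61.01 mg/L.

61.0 mg/L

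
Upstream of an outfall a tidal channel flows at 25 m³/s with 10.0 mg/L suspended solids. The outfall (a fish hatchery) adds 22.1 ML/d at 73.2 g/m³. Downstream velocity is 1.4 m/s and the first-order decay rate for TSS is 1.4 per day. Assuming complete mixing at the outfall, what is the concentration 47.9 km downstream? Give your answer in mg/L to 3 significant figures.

6.11 mg/L

22.1 ML/d = 0.2558 m³/s.
After complete mixing, C₀ = (0.2558·73.2 + 25·10) / 25.26 = 10.64 mg/L.
Travel time t = 4.79e+04 m / 1.4 m/s = 3.421e+04 s = 0.396 d.
C = 10.64·exp(−1.4·0.396) = 10.64·0.5744 = 6.112 mg/L.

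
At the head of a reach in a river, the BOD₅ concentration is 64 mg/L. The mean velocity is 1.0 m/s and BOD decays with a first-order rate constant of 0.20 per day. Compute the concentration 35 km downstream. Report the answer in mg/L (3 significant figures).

59.0 mg/L

Travel time t = 35 km / 1.0 m/s = 3.5e+04/1.0 = 3.5e+04 s = 0.4051 d.
First-order decay: C = 64·exp(−0.20·0.4051) = 64·0.9222 = 59.02 mg/L.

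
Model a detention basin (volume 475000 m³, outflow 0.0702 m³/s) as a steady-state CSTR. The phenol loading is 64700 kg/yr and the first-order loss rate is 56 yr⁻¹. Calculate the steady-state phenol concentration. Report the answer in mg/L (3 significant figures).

Outflow Q = 0.0702 m³/s × 3.156e+07 s/yr = 2.215e+06 m³/yr.
Steady-state CSTR mass balance: W = Q·C + k·V·C, so C = W/(Q + kV).
Q + kV = 2.215e+06 + 56·475000 = 2.882e+07 m³/yr.
C = 64700/2.882e+07 = 0.002245 kg/m³ = 2.245 mg/L.

2.25 mg/L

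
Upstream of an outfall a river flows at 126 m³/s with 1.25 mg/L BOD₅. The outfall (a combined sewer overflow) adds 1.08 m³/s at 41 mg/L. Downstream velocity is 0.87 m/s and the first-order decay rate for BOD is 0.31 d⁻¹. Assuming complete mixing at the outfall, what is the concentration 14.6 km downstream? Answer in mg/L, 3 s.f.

After complete mixing, C₀ = (1.08·41 + 126·1.25) / 127.1 = 1.588 mg/L.
Travel time t = 1.46e+04 m / 0.87 m/s = 1.678e+04 s = 0.1942 d.
C = 1.588·exp(−0.31·0.1942) = 1.588·0.9416 = 1.495 mg/L.

1.50 mg/L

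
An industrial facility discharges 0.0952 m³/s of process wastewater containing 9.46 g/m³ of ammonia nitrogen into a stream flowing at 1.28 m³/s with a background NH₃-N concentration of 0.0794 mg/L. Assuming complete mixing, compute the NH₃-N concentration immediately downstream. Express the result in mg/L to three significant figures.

Conservation of mass across the mixing zone: C = (0.0952·9.46 + 1.28·0.0794) / (0.0952 + 1.28) = 1.002/1.375 = 0.7288 mg/L.

0.729 mg/L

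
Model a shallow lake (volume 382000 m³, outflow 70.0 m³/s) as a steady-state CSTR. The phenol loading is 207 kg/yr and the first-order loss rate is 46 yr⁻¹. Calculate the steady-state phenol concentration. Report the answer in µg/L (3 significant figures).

0.0930 µg/L

Outflow Q = 70.0 m³/s × 3.156e+07 s/yr = 2.209e+09 m³/yr.
Steady-state CSTR mass balance: W = Q·C + k·V·C, so C = W/(Q + kV).
Q + kV = 2.209e+09 + 46·382000 = 2.227e+09 m³/yr.
C = 207/2.227e+09 = 9.297e-08 kg/m³ = 9.297e-05 mg/L = 0.09297 µg/L.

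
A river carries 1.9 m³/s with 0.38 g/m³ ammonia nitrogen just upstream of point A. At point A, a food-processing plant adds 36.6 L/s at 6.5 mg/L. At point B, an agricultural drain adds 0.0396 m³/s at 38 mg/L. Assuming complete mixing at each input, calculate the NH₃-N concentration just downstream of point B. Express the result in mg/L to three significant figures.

1.25 mg/L

36.6 L/s = 0.0366 m³/s.
After input A: C = (1.9·0.38 + 0.0366·6.5) / 1.937 = 0.4957 mg/L.
After input B: C = (1.937·0.4957 + 0.0396·38) / 1.976 = 1.247 mg/L.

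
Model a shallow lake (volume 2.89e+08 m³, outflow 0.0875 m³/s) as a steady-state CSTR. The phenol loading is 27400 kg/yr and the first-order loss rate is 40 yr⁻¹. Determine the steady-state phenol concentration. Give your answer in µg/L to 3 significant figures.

2.37 µg/L

Outflow Q = 0.0875 m³/s × 3.156e+07 s/yr = 2.761e+06 m³/yr.
Steady-state CSTR mass balance: W = Q·C + k·V·C, so C = W/(Q + kV).
Q + kV = 2.761e+06 + 40·2.89e+08 = 1.156e+10 m³/yr.
C = 27400/1.156e+10 = 2.37e-06 kg/m³ = 0.00237 mg/L = 2.37 µg/L.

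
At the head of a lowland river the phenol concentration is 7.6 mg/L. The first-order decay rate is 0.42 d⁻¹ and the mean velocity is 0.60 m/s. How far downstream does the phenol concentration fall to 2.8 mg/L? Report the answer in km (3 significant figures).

From C = C₀·e^(−kt), t = ln(C₀/C)/k = ln(7.6/2.8)/0.42 = 0.9985/0.42 = 2.377 d.
Distance = v·t = 0.60 m/s × 2.054e+05 s = 1.232e+05 m = 123.2 km.

123 km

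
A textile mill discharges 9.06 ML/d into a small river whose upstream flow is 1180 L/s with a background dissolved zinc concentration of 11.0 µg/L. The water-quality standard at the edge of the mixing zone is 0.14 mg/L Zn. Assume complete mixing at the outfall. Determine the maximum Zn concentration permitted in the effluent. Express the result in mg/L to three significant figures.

9.06 ML/d = 0.1049 m³/s.
1180 L/s = 1.18 m³/s.
11.0 µg/L = 0.011 mg/L.
Mass balance: 0.14·1.285 = 0.1049·Cₑ + 1.18·0.011.
Cₑ = (0.1799 − 0.01298) / 0.1049 = 1.592 mg/L.

1.59 mg/L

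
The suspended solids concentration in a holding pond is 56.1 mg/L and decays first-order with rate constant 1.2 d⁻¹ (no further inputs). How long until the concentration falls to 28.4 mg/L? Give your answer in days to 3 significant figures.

0.567 d

t = ln(C₀/C)/k = ln(56.1/28.4)/1.2 = 0.6807/1.2 = 0.5673 d.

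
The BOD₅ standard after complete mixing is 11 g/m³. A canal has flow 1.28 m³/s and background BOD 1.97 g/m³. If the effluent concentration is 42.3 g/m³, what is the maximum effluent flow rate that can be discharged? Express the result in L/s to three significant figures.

Mass balance at complete mixing: C_std·(Q_w + Q_r) = Q_w·C_e + Q_r·C_b.
Rearranging, Q_w = Q_r·(C_std − C_b)/(C_e − C_std) = 1.28·(11 − 1.97) / (42.3 − 11) = 0.3693 m³/s.
= 369.3 L/s.

369 L/s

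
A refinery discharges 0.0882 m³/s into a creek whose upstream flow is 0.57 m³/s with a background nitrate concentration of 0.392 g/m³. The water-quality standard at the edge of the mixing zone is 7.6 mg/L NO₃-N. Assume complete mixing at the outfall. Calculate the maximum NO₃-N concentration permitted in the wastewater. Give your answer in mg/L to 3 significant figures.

Mass balance: 7.6·0.6582 = 0.0882·Cₑ + 0.57·0.392.
Cₑ = (5.002 − 0.2234) / 0.0882 = 54.18 mg/L.

54.2 mg/L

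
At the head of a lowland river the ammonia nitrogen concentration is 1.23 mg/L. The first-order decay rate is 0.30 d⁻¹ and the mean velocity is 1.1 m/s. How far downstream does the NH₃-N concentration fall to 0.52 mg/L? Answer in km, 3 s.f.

273 km

From C = C₀·e^(−kt), t = ln(C₀/C)/k = ln(1.23/0.52)/0.30 = 0.8609/0.30 = 2.87 d.
Distance = v·t = 1.1 m/s × 2.48e+05 s = 2.727e+05 m = 272.7 km.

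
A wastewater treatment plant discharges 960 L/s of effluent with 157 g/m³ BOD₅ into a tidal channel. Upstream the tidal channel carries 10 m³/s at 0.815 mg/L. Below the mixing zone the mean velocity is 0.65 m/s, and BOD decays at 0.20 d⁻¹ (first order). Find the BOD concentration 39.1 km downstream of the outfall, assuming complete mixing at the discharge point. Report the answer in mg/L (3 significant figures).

12.6 mg/L

960 L/s = 0.96 m³/s.
After complete mixing, C₀ = (0.96·157 + 10·0.815) / 10.96 = 14.5 mg/L.
Travel time t = 3.91e+04 m / 0.65 m/s = 6.015e+04 s = 0.6962 d.
C = 14.5·exp(−0.20·0.6962) = 14.5·0.87 = 12.61 mg/L.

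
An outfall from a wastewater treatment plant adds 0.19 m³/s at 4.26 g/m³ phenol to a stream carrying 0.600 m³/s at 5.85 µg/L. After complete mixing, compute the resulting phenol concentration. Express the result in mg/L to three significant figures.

1.03 mg/L

5.85 µg/L = 0.00585 mg/L.
By mass balance at complete mixing, C = (0.19·4.26 + 0.6·0.00585) / (0.19 + 0.6) = 0.8129/0.79 = 1.029 mg/L.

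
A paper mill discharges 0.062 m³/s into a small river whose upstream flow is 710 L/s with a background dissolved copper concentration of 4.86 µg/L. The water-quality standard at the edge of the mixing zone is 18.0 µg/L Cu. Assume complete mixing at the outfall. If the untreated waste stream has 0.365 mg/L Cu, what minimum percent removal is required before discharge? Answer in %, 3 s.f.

710 L/s = 0.71 m³/s.
4.86 µg/L = 0.00486 mg/L.
18.0 µg/L = 0.018 mg/L.
Mass balance: 0.018·0.772 = 0.062·Cₑ + 0.71·0.00486.
Cₑ = (0.0139 − 0.003451) / 0.062 = 0.1685 mg/L.
Required removal = 1 − 0.1685/0.365 = 53.84 %.

53.8 %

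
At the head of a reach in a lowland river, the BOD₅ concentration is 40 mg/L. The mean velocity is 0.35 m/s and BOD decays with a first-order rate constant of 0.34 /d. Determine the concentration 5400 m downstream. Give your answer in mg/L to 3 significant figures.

37.6 mg/L

Travel time t = 5400 m / 0.35 m/s = 5400/0.35 = 1.543e+04 s = 0.1786 d.
First-order decay: C = 40·exp(−0.34·0.1786) = 40·0.9411 = 37.64 mg/L.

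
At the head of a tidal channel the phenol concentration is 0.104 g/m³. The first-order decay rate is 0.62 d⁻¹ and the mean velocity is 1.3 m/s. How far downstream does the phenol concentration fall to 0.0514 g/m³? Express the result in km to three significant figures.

128 km

From C = C₀·e^(−kt), t = ln(C₀/C)/k = ln(0.104/0.0514)/0.62 = 0.7048/0.62 = 1.137 d.
Distance = v·t = 1.3 m/s × 9.821e+04 s = 1.277e+05 m = 127.7 km.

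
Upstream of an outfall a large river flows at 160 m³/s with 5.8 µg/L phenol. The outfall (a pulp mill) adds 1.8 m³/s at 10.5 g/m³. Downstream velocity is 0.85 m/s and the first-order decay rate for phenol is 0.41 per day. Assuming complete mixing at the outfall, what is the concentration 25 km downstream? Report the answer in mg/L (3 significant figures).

0.107 mg/L

5.8 µg/L = 0.0058 mg/L.
After complete mixing, C₀ = (1.8·10.5 + 160·0.0058) / 161.8 = 0.1225 mg/L.
Travel time t = 2.5e+04 m / 0.85 m/s = 2.941e+04 s = 0.3404 d.
C = 0.1225·exp(−0.41·0.3404) = 0.1225·0.8697 = 0.1066 mg/L.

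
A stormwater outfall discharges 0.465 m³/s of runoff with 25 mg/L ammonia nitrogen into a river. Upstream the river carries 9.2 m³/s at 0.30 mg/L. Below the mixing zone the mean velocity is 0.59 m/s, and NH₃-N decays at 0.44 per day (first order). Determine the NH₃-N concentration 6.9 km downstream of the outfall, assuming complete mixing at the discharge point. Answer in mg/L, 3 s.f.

1.40 mg/L

After complete mixing, C₀ = (0.465·25 + 9.2·0.3) / 9.665 = 1.488 mg/L.
Travel time t = 6900 m / 0.59 m/s = 1.169e+04 s = 0.1354 d.
C = 1.488·exp(−0.44·0.1354) = 1.488·0.9422 = 1.402 mg/L.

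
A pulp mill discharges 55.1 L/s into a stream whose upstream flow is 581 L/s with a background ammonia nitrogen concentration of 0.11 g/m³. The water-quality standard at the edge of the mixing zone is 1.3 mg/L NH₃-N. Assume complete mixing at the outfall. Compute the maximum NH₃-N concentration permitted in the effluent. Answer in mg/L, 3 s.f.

55.1 L/s = 0.0551 m³/s.
581 L/s = 0.581 m³/s.
Mass balance: 1.3·0.6361 = 0.0551·Cₑ + 0.581·0.11.
Cₑ = (0.8269 − 0.06391) / 0.0551 = 13.85 mg/L.

13.8 mg/L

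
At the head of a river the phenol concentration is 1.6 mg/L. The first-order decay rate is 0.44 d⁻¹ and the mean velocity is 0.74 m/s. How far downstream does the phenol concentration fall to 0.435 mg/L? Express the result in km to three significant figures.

189 km

From C = C₀·e^(−kt), t = ln(C₀/C)/k = ln(1.6/0.435)/0.44 = 1.302/0.44 = 2.96 d.
Distance = v·t = 0.74 m/s × 2.557e+05 s = 1.893e+05 m = 189.3 km.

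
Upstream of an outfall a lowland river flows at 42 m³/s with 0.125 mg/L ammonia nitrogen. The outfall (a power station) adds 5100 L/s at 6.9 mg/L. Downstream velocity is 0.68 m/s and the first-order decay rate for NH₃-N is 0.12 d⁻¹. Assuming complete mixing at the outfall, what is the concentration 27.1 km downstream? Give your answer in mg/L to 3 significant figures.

0.812 mg/L

5100 L/s = 5.1 m³/s.
After complete mixing, C₀ = (5.1·6.9 + 42·0.125) / 47.1 = 0.8586 mg/L.
Travel time t = 2.71e+04 m / 0.68 m/s = 3.985e+04 s = 0.4613 d.
C = 0.8586·exp(−0.12·0.4613) = 0.8586·0.9462 = 0.8124 mg/L.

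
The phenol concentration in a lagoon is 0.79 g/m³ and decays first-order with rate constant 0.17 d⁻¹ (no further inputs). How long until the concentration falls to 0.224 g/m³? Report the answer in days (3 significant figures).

t = ln(C₀/C)/k = ln(0.79/0.224)/0.17 = 1.26/0.17 = 7.414 d.

7.41 d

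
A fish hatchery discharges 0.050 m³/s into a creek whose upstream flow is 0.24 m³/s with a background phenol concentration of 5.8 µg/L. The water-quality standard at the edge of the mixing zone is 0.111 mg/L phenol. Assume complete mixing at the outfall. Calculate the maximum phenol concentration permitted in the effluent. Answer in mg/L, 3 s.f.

5.8 µg/L = 0.0058 mg/L.
Mass balance: 0.111·0.29 = 0.05·Cₑ + 0.24·0.0058.
Cₑ = (0.03219 − 0.001392) / 0.05 = 0.616 mg/L.

0.616 mg/L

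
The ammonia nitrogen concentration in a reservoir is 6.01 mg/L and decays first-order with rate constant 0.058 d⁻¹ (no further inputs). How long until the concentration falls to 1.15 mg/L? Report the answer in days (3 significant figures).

28.5 d

t = ln(C₀/C)/k = ln(6.01/1.15)/0.058 = 1.654/0.058 = 28.51 d.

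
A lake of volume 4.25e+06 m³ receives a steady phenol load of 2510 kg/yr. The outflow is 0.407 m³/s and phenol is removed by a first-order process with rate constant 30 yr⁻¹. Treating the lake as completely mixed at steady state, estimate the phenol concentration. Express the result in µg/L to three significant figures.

17.9 µg/L

Outflow Q = 0.407 m³/s × 3.156e+07 s/yr = 1.284e+07 m³/yr.
Steady-state CSTR mass balance: W = Q·C + k·V·C, so C = W/(Q + kV).
Q + kV = 1.284e+07 + 30·4.25e+06 = 1.403e+08 m³/yr.
C = 2510/1.403e+08 = 1.788e-05 kg/m³ = 0.01788 mg/L = 17.88 µg/L.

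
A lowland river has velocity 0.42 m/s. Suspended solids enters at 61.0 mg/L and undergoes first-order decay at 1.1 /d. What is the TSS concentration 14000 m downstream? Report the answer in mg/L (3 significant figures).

39.9 mg/L

Travel time t = 14000 m / 0.42 m/s = 1.4e+04/0.42 = 3.333e+04 s = 0.3858 d.
First-order decay: C = 61.0·exp(−1.1·0.3858) = 61.0·0.6542 = 39.9 mg/L.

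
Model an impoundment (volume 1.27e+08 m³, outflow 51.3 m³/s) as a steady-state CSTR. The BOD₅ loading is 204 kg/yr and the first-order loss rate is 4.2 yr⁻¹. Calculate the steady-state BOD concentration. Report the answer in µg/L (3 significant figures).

Outflow Q = 51.3 m³/s × 3.156e+07 s/yr = 1.619e+09 m³/yr.
Steady-state CSTR mass balance: W = Q·C + k·V·C, so C = W/(Q + kV).
Q + kV = 1.619e+09 + 4.2·1.27e+08 = 2.152e+09 m³/yr.
C = 204/2.152e+09 = 9.478e-08 kg/m³ = 9.478e-05 mg/L = 0.09478 µg/L.

0.0948 µg/L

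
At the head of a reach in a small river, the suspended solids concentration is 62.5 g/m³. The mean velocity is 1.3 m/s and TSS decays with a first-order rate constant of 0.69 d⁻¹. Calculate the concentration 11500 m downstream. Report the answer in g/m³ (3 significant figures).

58.2 g/m³

Travel time t = 11500 m / 1.3 m/s = 1.15e+04/1.3 = 8846 s = 0.1024 d.
First-order decay: C = 62.5·exp(−0.69·0.1024) = 62.5·0.9318 = 58.24 g/m³.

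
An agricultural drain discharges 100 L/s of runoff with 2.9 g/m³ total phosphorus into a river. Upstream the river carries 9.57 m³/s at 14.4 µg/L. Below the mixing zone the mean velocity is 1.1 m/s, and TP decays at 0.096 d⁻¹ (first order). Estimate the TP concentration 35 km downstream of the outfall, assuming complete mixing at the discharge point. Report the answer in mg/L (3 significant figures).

0.0427 mg/L

100 L/s = 0.1 m³/s.
14.4 µg/L = 0.0144 mg/L.
After complete mixing, C₀ = (0.1·2.9 + 9.57·0.0144) / 9.67 = 0.04424 mg/L.
Travel time t = 3.5e+04 m / 1.1 m/s = 3.182e+04 s = 0.3683 d.
C = 0.04424·exp(−0.096·0.3683) = 0.04424·0.9653 = 0.0427 mg/L.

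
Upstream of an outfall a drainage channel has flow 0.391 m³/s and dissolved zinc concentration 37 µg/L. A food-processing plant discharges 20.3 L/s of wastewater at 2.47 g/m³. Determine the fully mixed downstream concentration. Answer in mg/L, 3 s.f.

20.3 L/s = 0.0203 m³/s.
37 µg/L = 0.037 mg/L.
Flow-weighted mixing gives C = (0.0203·2.47 + 0.391·0.037) / (0.0203 + 0.391) = 0.06461/0.4113 = 0.1571 mg/L.

0.157 mg/L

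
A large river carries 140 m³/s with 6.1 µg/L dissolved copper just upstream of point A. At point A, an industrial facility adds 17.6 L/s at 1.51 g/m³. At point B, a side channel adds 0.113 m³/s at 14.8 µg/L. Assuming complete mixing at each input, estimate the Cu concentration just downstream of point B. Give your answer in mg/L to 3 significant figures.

0.00630 mg/L

6.1 µg/L = 0.0061 mg/L.
17.6 L/s = 0.0176 m³/s.
After input A: C = (140·0.0061 + 0.0176·1.51) / 140 = 0.006289 mg/L.
14.8 µg/L = 0.0148 mg/L.
After input B: C = (140·0.006289 + 0.113·0.0148) / 140.1 = 0.006296 mg/L.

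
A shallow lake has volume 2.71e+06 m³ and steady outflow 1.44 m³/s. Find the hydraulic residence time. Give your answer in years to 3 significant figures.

Q = 1.44 m³/s × 3.156e+07 s/yr = 4.544e+07 m³/yr.
Hydraulic residence time τ = V/Q = 2.71e+06/4.544e+07 = 0.05964 yr.

0.0596 yr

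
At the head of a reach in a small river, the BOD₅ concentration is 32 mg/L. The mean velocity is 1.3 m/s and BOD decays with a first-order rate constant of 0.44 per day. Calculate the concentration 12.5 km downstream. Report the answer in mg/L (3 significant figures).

Travel time t = 12.5 km / 1.3 m/s = 1.25e+04/1.3 = 9615 s = 0.1113 d.
First-order decay: C = 32·exp(−0.44·0.1113) = 32·0.9522 = 30.47 mg/L.

30.5 mg/L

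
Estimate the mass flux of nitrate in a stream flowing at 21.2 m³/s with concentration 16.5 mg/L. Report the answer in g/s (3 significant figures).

Mass flux = Q·C = 21.2 m³/s × 16.5 g/m³ = 349.8 g/s.

350 g/s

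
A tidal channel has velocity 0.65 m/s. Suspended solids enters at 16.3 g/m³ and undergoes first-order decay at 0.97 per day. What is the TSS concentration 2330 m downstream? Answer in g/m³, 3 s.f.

15.7 g/m³

Travel time t = 2330 m / 0.65 m/s = 2330/0.65 = 3585 s = 0.04149 d.
First-order decay: C = 16.3·exp(−0.97·0.04149) = 16.3·0.9606 = 15.66 g/m³.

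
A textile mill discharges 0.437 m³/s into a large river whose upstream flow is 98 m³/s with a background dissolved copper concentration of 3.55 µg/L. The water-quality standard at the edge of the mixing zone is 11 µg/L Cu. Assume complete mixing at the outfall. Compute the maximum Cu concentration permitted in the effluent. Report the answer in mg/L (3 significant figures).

3.55 µg/L = 0.00355 mg/L.
11 µg/L = 0.011 mg/L.
Mass balance: 0.011·98.44 = 0.437·Cₑ + 98·0.00355.
Cₑ = (1.083 − 0.3479) / 0.437 = 1.682 mg/L.

1.68 mg/L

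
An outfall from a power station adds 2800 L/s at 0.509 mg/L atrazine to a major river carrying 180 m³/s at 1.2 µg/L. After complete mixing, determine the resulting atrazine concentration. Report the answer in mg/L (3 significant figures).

2800 L/s = 2.8 m³/s.
1.2 µg/L = 0.0012 mg/L.
By mass balance at complete mixing, C = (2.8·0.509 + 180·0.0012) / (2.8 + 180) = 1.641/182.8 = 0.008978 mg/L.

0.00898 mg/L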